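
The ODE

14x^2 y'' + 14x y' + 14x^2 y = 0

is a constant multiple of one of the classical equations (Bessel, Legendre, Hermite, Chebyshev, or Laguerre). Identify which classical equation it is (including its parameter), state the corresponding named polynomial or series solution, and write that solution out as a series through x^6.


All three coefficients share the factor 14; dividing through by 14 gives  x^2 y'' + x y' + x^2 y = 0.
This matches the Bessel equation x^2 y'' + x y' + (x^2 - nu^2) y = 0 with nu^2 = 0, so nu = 0; the solution bounded at x = 0 is J_0(x).
Frobenius at x = 0: indicial roots ±nu; for r = nu the recurrence k(k + 2nu) c_k = -c_{k-2} gives the standard series J_nu(x) = sum_{k>=0} (-1)^k / (k! (k+nu)!) (x/2)^(2k+nu). Evaluate the first 4 terms:
  k = 0: (-1)^0 / (0! * 0! * 2^0) x^0 = 1/(1*1*1) x^0 = (1) x^0
  k = 1: (-1)^1 / (1! * 1! * 2^2) x^2 = -1/(1*1*4) x^2 = (-1/4) x^2
  k = 2: (-1)^2 / (2! * 2! * 2^4) x^4 = 1/(2*2*16) x^4 = (1/64) x^4
  k = 3: (-1)^3 / (3! * 3! * 2^6) x^6 = -1/(6*6*64) x^6 = (-1/2304) x^6
Hence J_0(x) = -x^6/2304 + x^4/64 - x^2/4 + 1 + ....

J_0(x); series = -x^6/2304 + x^4/64 - x^2/4 + 1


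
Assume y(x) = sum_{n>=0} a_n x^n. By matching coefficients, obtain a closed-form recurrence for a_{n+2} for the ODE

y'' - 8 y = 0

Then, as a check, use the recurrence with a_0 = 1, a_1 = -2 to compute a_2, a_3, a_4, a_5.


Substitute y = sum_n a_n x^n into y'' + (const) y = 0.
y''(x) = sum_{n>=0} (n+2)(n+1) a_{n+2} x^n.
The ODE becomes sum_n [(n+2)(n+1) a_{n+2} - 8 a_n] x^n = 0.
Setting each coefficient to zero gives the recurrence:
  (n+2)(n+1) a_{n+2} - 8 a_n = 0,
  a_{n+2} = 8 / ((n+1)(n+2)) a_n.

Check with a_0 = 1, a_1 = -2 (apply the recurrence for n = 0, 1, 2, 3): a_0 = 1, a_1 = -2, a_2 = 4, a_3 = -8/3, a_4 = 8/3, a_5 = -16/15.

a_{n+2} = 8/((n+1)(n+2)) * a_n; check: a_0 = 1, a_1 = -2, a_2 = 4, a_3 = -8/3, a_4 = 8/3, a_5 = -16/15


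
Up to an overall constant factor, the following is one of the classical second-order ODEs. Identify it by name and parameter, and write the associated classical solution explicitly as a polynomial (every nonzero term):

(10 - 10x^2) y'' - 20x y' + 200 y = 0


All three coefficients share the factor 10; dividing through by 10 gives  (1 - x^2) y'' - 2x y' + 20 y = 0.
This matches the Legendre equation (1 - x^2) y'' - 2x y' + n(n+1) y = 0 (note the -2x y' term) with n(n+1) = 20, so n = 4; the polynomial solution is P_4(x).
With y = sum_k a_k x^k, matching x^k gives (k+2)(k+1) a_{k+2} = [k(k+1) - n(n+1)] a_k = (k - 4)(k + 5) a_k. The right side vanishes at k = 4, so the series with the parity of 4 terminates at degree 4.
Standard normalization (P_n(1) = 1): leading coefficient (2n)!/(2^n (n!)^2) = 40320/(16*576) = 35/8, so a_4 = 35/8. Work downward with a_k = (k+1)(k+2) a_{k+2} / ((k - 4)(k + 5)):
  a_2 = (3)(4)(35/8) / ((2 - 4)(2 + 5)) = (105/2)/(-14) = -15/4
  a_0 = (1)(2)(-15/4) / ((0 - 4)(0 + 5)) = (-15/2)/(-20) = 3/8
Hence P_4(x) = 35 x^4/8 - 15 x^2/4 + 3/8.

P_4(x); series = 35 x^4/8 - 15 x^2/4 + 3/8


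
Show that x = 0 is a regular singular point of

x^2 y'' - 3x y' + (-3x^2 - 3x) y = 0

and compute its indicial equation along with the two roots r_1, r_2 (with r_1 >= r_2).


Divide by x^2 to reach normal form y'' + P_1(x) y' + P_2(x) y = 0 with P_1(x) = -3/x and P_2(x) = -3 - 3/x.
x = 0 is a singular point because the y'-coefficient -3/x has a pole at x = 0 and the y-coefficient -3 - 3/x has a pole at x = 0.
It is a regular singular point because x P_1(x) = p(x) = -3 and x^2 P_2(x) = q(x) = -3x^2 - 3x are polynomials, hence analytic at x = 0.
p(0) = -3,  q(0) = 0.
Indicial equation: r(r-1) + p(0) r + q(0) = 0, i.e. r^2 + (p(0) - 1) r + q(0) = 0, i.e. r^2 - 4 r = 0.
Discriminant: (-4)^2 - 4(0) = 16, so r = (4 ± 4)/2.
Solving: r_1 = 4, r_2 = 0.

indicial: r^2 - 4 r = 0; roots r_1 = 4, r_2 = 0


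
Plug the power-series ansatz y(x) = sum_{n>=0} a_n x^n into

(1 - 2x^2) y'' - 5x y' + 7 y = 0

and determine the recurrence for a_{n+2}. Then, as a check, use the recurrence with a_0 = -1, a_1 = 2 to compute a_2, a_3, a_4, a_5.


Substitute y = sum_n a_n x^n.
(1 - 2 x^2) y'' contributes (n+2)(n+1) a_{n+2} - 2 n(n-1) a_n at x^n.
-5 x y'(x) contributes -5 n a_n at x^n.
7 y(x) contributes 7 a_n at x^n.
Matching x^n: (n+2)(n+1) a_{n+2} + (-2 n(n-1) - 5 n + 7) a_n = 0.
Thus a_{n+2} = (2 n(n-1) + 5 n - 7) / ((n+1)(n+2)) * a_n.

Check with a_0 = -1, a_1 = 2 (apply the recurrence for n = 0, 1, 2, 3): a_0 = -1, a_1 = 2, a_2 = 7/2, a_3 = -2/3, a_4 = 49/24, a_5 = -2/3.

a_(n+2) = (2 n(n-1) + 5 n - 7) / ((n+1)(n+2)) * a_n; check: a_0 = -1, a_1 = 2, a_2 = 7/2, a_3 = -2/3, a_4 = 49/24, a_5 = -2/3


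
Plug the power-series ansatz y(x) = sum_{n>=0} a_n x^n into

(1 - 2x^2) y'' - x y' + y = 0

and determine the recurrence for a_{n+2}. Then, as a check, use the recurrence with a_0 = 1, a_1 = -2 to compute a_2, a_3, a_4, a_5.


Substitute y = sum_n a_n x^n.
(1 - 2 x^2) y'' contributes (n+2)(n+1) a_{n+2} - 2 n(n-1) a_n at x^n.
-x y'(x) contributes -n a_n at x^n.
y(x) contributes 1 a_n at x^n.
Matching x^n: (n+2)(n+1) a_{n+2} + (-2 n(n-1) - n + 1) a_n = 0.
Thus a_{n+2} = (2 n(n-1) + n - 1) / ((n+1)(n+2)) * a_n.

Check with a_0 = 1, a_1 = -2 (apply the recurrence for n = 0, 1, 2, 3): a_0 = 1, a_1 = -2, a_2 = -1/2, a_3 = 0, a_4 = -5/24, a_5 = 0.

a_(n+2) = (2 n(n-1) + n - 1) / ((n+1)(n+2)) * a_n; check: a_0 = 1, a_1 = -2, a_2 = -1/2, a_3 = 0, a_4 = -5/24, a_5 = 0


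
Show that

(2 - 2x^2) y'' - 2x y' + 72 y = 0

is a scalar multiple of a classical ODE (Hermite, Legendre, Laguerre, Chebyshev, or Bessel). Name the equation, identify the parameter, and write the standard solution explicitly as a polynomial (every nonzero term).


All three coefficients share the factor 2; dividing through by 2 gives  (1 - x^2) y'' - x y' + 36 y = 0.
This matches the Chebyshev equation (1 - x^2) y'' - x y' + n^2 y = 0 (note the -x y' term, not -2x y') with n^2 = 36, so n = 6; the polynomial solution is T_6(x).
With y = sum_k a_k x^k, matching x^k gives (k+2)(k+1) a_{k+2} = (k^2 - n^2) a_k = (k - 6)(k + 6) a_k. The right side vanishes at k = 6, so the series with the parity of 6 terminates at degree 6.
Standard normalization: leading coefficient of T_n is 2^(n-1), so a_6 = 2^5 = 32. Work downward with a_k = (k+1)(k+2) a_{k+2} / ((k - 6)(k + 6)):
  a_4 = (5)(6)(32) / ((4 - 6)(4 + 6)) = 960/(-20) = -48
  a_2 = (3)(4)(-48) / ((2 - 6)(2 + 6)) = -576/(-32) = 18
  a_0 = (1)(2)(18) / ((0 - 6)(0 + 6)) = 36/(-36) = -1
Hence T_6(x) = 32 x^6 - 48 x^4 + 18 x^2 - 1.

T_6(x); series = 32 x^6 - 48 x^4 + 18 x^2 - 1


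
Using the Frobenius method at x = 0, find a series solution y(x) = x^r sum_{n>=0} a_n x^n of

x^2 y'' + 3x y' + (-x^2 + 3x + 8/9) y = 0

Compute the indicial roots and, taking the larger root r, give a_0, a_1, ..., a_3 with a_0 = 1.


Write in Frobenius form y'' + (p(x)/x) y' + (q(x)/x^2) y = 0:
  p(x) = 3,  q(x) = -x^2 + 3x + 8/9.
Indicial equation: r(r-1) + (3) r + (8/9) = 0 -> roots r_1 = -2/3, r_2 = -4/3.
Take r = r_1 = -2/3. Let y(x) = x^r sum_{n>=0} a_n x^n with a_0 = 1.
Substitute y = x^r sum a_n x^n and match x^{r+n}. The recurrence is
  D(n) a_n + 3 a_{n-1} - 1 a_{n-2} = 0,  where D(n) = (r+n)(r+n-1) + (3)(r+n) + (8/9).
  a_n = [-3 a_{n-1} + 1 a_{n-2}] / D(n).
Since the indicial polynomial factors as (r - r_1)(r - r_2), D(n) = (r_1 + n - r_1)(r_1 + n - r_2) = n(n + 2/3).
Evaluating step by step (a_0 = 1):
  n = 1: D(1) = 1(1 + 2/3) = 5/3; numerator = -3(1) = -3; a_1 = (-3)/(5/3) = -9/5
  n = 2: D(2) = 2(2 + 2/3) = 16/3; numerator = -3(-9/5) + 1(1) = 32/5; a_2 = (32/5)/(16/3) = 6/5
  n = 3: D(3) = 3(3 + 2/3) = 11; numerator = -3(6/5) + 1(-9/5) = -27/5; a_3 = (-27/5)/(11) = -27/55

r = -2/3; a_0 = 1; a_1 = -9/5; a_2 = 6/5; a_3 = -27/55


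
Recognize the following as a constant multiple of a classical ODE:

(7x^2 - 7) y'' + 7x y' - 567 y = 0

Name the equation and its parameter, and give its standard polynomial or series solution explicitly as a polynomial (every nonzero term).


All three coefficients share the factor -7; dividing through by -7 gives  (1 - x^2) y'' - x y' + 81 y = 0.
This matches the Chebyshev equation (1 - x^2) y'' - x y' + n^2 y = 0 (note the -x y' term, not -2x y') with n^2 = 81, so n = 9; the polynomial solution is T_9(x).
With y = sum_k a_k x^k, matching x^k gives (k+2)(k+1) a_{k+2} = (k^2 - n^2) a_k = (k - 9)(k + 9) a_k. The right side vanishes at k = 9, so the series with the parity of 9 terminates at degree 9.
Standard normalization: leading coefficient of T_n is 2^(n-1), so a_9 = 2^8 = 256. Work downward with a_k = (k+1)(k+2) a_{k+2} / ((k - 9)(k + 9)):
  a_7 = (8)(9)(256) / ((7 - 9)(7 + 9)) = 18432/(-32) = -576
  a_5 = (6)(7)(-576) / ((5 - 9)(5 + 9)) = -24192/(-56) = 432
  a_3 = (4)(5)(432) / ((3 - 9)(3 + 9)) = 8640/(-72) = -120
  a_1 = (2)(3)(-120) / ((1 - 9)(1 + 9)) = -720/(-80) = 9
Hence T_9(x) = 256 x^9 - 576 x^7 + 432 x^5 - 120 x^3 + 9 x.

T_9(x); series = 256 x^9 - 576 x^7 + 432 x^5 - 120 x^3 + 9 x


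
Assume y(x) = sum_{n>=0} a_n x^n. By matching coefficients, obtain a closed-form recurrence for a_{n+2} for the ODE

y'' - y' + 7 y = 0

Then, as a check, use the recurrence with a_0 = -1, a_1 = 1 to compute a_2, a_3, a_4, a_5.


Substitute y = sum_n a_n x^n.
y''(x) has coefficient (n+2)(n+1) a_{n+2} at x^n;
-y'(x) has coefficient -(n+1) a_{n+1} at x^n;
7 y(x) has coefficient 7 a_n at x^n.
Matching x^n: (n+2)(n+1) a_{n+2} - (n+1) a_{n+1} + 7 a_n = 0.
Thus a_{n+2} = [(n+1) a_{n+1} - 7 a_n] / ((n+1)(n+2)).

Check with a_0 = -1, a_1 = 1 (apply the recurrence for n = 0, 1, 2, 3): a_0 = -1, a_1 = 1, a_2 = 4, a_3 = 1/6, a_4 = -55/24, a_5 = -31/60.

a_(n+2) = [(n+1) a_(n+1) - 7 a_n] / ((n+1)(n+2)); check: a_0 = -1, a_1 = 1, a_2 = 4, a_3 = 1/6, a_4 = -55/24, a_5 = -31/60


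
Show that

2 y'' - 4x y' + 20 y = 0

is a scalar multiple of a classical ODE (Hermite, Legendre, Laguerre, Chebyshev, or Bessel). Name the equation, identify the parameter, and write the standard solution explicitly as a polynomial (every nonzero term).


All three coefficients share the factor 2; dividing through by 2 gives  y'' - 2x y' + 10 y = 0.
This matches the Hermite equation y'' - 2x y' + 2n y = 0 with 2n = 10, so n = 5; the polynomial solution is H_5(x).
With y = sum_k a_k x^k, matching x^k gives (k+2)(k+1) a_{k+2} = 2(k - n) a_k = 2(k - 5) a_k. The right side vanishes at k = 5, so the series with the parity of 5 terminates at degree 5.
Standard normalization: leading coefficient of H_n is 2^n, so a_5 = 2^5 = 32. Work downward with a_k = (k+1)(k+2) a_{k+2} / (2(k - n)):
  a_3 = (4)(5)(32) / (2(3 - 5)) = 640/(-4) = -160
  a_1 = (2)(3)(-160) / (2(1 - 5)) = -960/(-8) = 120
Hence H_5(x) = 32 x^5 - 160 x^3 + 120 x.

H_5(x); series = 32 x^5 - 160 x^3 + 120 x


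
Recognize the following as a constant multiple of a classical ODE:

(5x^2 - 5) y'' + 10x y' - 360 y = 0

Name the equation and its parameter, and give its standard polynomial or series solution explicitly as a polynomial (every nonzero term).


All three coefficients share the factor -5; dividing through by -5 gives  (1 - x^2) y'' - 2x y' + 72 y = 0.
This matches the Legendre equation (1 - x^2) y'' - 2x y' + n(n+1) y = 0 (note the -2x y' term) with n(n+1) = 72, so n = 8; the polynomial solution is P_8(x).
With y = sum_k a_k x^k, matching x^k gives (k+2)(k+1) a_{k+2} = [k(k+1) - n(n+1)] a_k = (k - 8)(k + 9) a_k. The right side vanishes at k = 8, so the series with the parity of 8 terminates at degree 8.
Standard normalization (P_n(1) = 1): leading coefficient (2n)!/(2^n (n!)^2) = 20922789888000/(256*1625702400) = 6435/128, so a_8 = 6435/128. Work downward with a_k = (k+1)(k+2) a_{k+2} / ((k - 8)(k + 9)):
  a_6 = (7)(8)(6435/128) / ((6 - 8)(6 + 9)) = (45045/16)/(-30) = -3003/32
  a_4 = (5)(6)(-3003/32) / ((4 - 8)(4 + 9)) = (-45045/16)/(-52) = 3465/64
  a_2 = (3)(4)(3465/64) / ((2 - 8)(2 + 9)) = (10395/16)/(-66) = -315/32
  a_0 = (1)(2)(-315/32) / ((0 - 8)(0 + 9)) = (-315/16)/(-72) = 35/128
Hence P_8(x) = 6435 x^8/128 - 3003 x^6/32 + 3465 x^4/64 - 315 x^2/32 + 35/128.

P_8(x); series = 6435 x^8/128 - 3003 x^6/32 + 3465 x^4/64 - 315 x^2/32 + 35/128


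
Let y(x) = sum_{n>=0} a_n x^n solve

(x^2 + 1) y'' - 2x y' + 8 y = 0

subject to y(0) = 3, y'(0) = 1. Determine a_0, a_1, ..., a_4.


Ansatz: y(x) = sum_{n>=0} a_n x^n, so y'(x) = sum_{n>=1} n a_n x^(n-1) and y''(x) = sum_{n>=2} n(n-1) a_n x^(n-2).
Substitute into P(x) y'' + Q(x) y' + R(x) y = 0 with P(x) = x^2 + 1, Q(x) = -2x, R(x) = 8, and match powers of x.
Initial conditions: a_0 = 3, a_1 = 1.
Setting the coefficient of each power of x to zero and solving order by order (substituting the coefficients already found):
  x^0: 2 a_2 + 8 a_0 = 0  ->  2 a_2 = -8 a_0 = -24  ->  a_2 = -12
  x^1: 6 a_3 + 6 a_1 = 0  ->  6 a_3 = -6 a_1 = -6  ->  a_3 = -1
  x^2: 12 a_4 + 6 a_2 = 0  ->  12 a_4 = -6 a_2 = 72  ->  a_4 = 6
Truncated series: y(x) = 3 + x - 12 x^2 - x^3 + 6 x^4 + O(x^5).

a_0 = 3; a_1 = 1; a_2 = -12; a_3 = -1; a_4 = 6


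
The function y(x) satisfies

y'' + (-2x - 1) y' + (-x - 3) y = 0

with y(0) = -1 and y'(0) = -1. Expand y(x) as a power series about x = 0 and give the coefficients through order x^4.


Ansatz: y(x) = sum_{n>=0} a_n x^n, so y'(x) = sum_{n>=1} n a_n x^(n-1) and y''(x) = sum_{n>=2} n(n-1) a_n x^(n-2).
Substitute into P(x) y'' + Q(x) y' + R(x) y = 0 with P(x) = 1, Q(x) = -2x - 1, R(x) = -x - 3, and match powers of x.
Initial conditions: a_0 = -1, a_1 = -1.
Setting the coefficient of each power of x to zero and solving order by order (substituting the coefficients already found):
  x^0: 2 a_2 - a_1 - 3 a_0 = 0  ->  2 a_2 = a_1 + 3 a_0 = -4  ->  a_2 = -2
  x^1: 6 a_3 - 2 a_2 - 5 a_1 - a_0 = 0  ->  6 a_3 = 2 a_2 + 5 a_1 + a_0 = -10  ->  a_3 = -5/3
  x^2: 12 a_4 - 3 a_3 - 7 a_2 - a_1 = 0  ->  12 a_4 = 3 a_3 + 7 a_2 + a_1 = -20  ->  a_4 = -5/3
Truncated series: y(x) = -1 - x - 2 x^2 - (5/3) x^3 - (5/3) x^4 + O(x^5).

a_0 = -1; a_1 = -1; a_2 = -2; a_3 = -5/3; a_4 = -5/3


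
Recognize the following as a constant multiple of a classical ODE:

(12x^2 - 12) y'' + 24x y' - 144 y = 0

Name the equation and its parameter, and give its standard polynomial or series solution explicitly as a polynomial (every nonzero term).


All three coefficients share the factor -12; dividing through by -12 gives  (1 - x^2) y'' - 2x y' + 12 y = 0.
This matches the Legendre equation (1 - x^2) y'' - 2x y' + n(n+1) y = 0 (note the -2x y' term) with n(n+1) = 12, so n = 3; the polynomial solution is P_3(x).
With y = sum_k a_k x^k, matching x^k gives (k+2)(k+1) a_{k+2} = [k(k+1) - n(n+1)] a_k = (k - 3)(k + 4) a_k. The right side vanishes at k = 3, so the series with the parity of 3 terminates at degree 3.
Standard normalization (P_n(1) = 1): leading coefficient (2n)!/(2^n (n!)^2) = 720/(8*36) = 5/2, so a_3 = 5/2. Work downward with a_k = (k+1)(k+2) a_{k+2} / ((k - 3)(k + 4)):
  a_1 = (2)(3)(5/2) / ((1 - 3)(1 + 4)) = 15/(-10) = -3/2
Hence P_3(x) = 5 x^3/2 - 3 x/2.

P_3(x); series = 5 x^3/2 - 3 x/2


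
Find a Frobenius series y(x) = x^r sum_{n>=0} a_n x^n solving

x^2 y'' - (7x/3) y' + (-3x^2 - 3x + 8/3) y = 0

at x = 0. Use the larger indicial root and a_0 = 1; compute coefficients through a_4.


Write in Frobenius form y'' + (p(x)/x) y' + (q(x)/x^2) y = 0:
  p(x) = -7/3,  q(x) = -3x^2 - 3x + 8/3.
Indicial equation: r(r-1) + (-7/3) r + (8/3) = 0 -> roots r_1 = 2, r_2 = 4/3.
Take r = r_1 = 2. Let y(x) = x^r sum_{n>=0} a_n x^n with a_0 = 1.
Substitute y = x^r sum a_n x^n and match x^{r+n}. The recurrence is
  D(n) a_n - 3 a_{n-1} - 3 a_{n-2} = 0,  where D(n) = (r+n)(r+n-1) + (-7/3)(r+n) + (8/3).
  a_n = [3 a_{n-1} + 3 a_{n-2}] / D(n).
Since the indicial polynomial factors as (r - r_1)(r - r_2), D(n) = (r_1 + n - r_1)(r_1 + n - r_2) = n(n + 2/3).
Evaluating step by step (a_0 = 1):
  n = 1: D(1) = 1(1 + 2/3) = 5/3; numerator = 3(1) = 3; a_1 = (3)/(5/3) = 9/5
  n = 2: D(2) = 2(2 + 2/3) = 16/3; numerator = 3(9/5) + 3(1) = 42/5; a_2 = (42/5)/(16/3) = 63/40
  n = 3: D(3) = 3(3 + 2/3) = 11; numerator = 3(63/40) + 3(9/5) = 81/8; a_3 = (81/8)/(11) = 81/88
  n = 4: D(4) = 4(4 + 2/3) = 56/3; numerator = 3(81/88) + 3(63/40) = 1647/220; a_4 = (1647/220)/(56/3) = 4941/12320

r = 2; a_0 = 1; a_1 = 9/5; a_2 = 63/40; a_3 = 81/88; a_4 = 4941/12320


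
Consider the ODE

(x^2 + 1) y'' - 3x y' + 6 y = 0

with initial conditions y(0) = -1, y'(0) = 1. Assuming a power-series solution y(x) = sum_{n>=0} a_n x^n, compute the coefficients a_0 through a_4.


Ansatz: y(x) = sum_{n>=0} a_n x^n, so y'(x) = sum_{n>=1} n a_n x^(n-1) and y''(x) = sum_{n>=2} n(n-1) a_n x^(n-2).
Substitute into P(x) y'' + Q(x) y' + R(x) y = 0 with P(x) = x^2 + 1, Q(x) = -3x, R(x) = 6, and match powers of x.
Initial conditions: a_0 = -1, a_1 = 1.
Setting the coefficient of each power of x to zero and solving order by order (substituting the coefficients already found):
  x^0: 2 a_2 + 6 a_0 = 0  ->  2 a_2 = -6 a_0 = 6  ->  a_2 = 3
  x^1: 6 a_3 + 3 a_1 = 0  ->  6 a_3 = -3 a_1 = -3  ->  a_3 = -1/2
  x^2: 12 a_4 + 2 a_2 = 0  ->  12 a_4 = -2 a_2 = -6  ->  a_4 = -1/2
Truncated series: y(x) = -1 + x + 3 x^2 - (1/2) x^3 - (1/2) x^4 + O(x^5).

a_0 = -1; a_1 = 1; a_2 = 3; a_3 = -1/2; a_4 = -1/2


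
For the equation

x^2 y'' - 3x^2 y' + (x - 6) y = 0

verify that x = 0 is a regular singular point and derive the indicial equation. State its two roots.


Divide by x^2 to reach normal form y'' + P_1(x) y' + P_2(x) y = 0 with P_1(x) = -3 and P_2(x) = 1/x - 6/x^2.
x = 0 is a singular point because the y-coefficient 1/x - 6/x^2 has a pole at x = 0.
It is a regular singular point because x P_1(x) = p(x) = -3x and x^2 P_2(x) = q(x) = x - 6 are polynomials, hence analytic at x = 0.
p(0) = 0,  q(0) = -6.
Indicial equation: r(r-1) + p(0) r + q(0) = 0, i.e. r^2 + (p(0) - 1) r + q(0) = 0, i.e. r^2 - 1 r - 6 = 0.
Discriminant: (-1)^2 - 4(-6) = 25, so r = (1 ± 5)/2.
Solving: r_1 = 3, r_2 = -2.

indicial: r^2 - 1 r - 6 = 0; roots r_1 = 3, r_2 = -2


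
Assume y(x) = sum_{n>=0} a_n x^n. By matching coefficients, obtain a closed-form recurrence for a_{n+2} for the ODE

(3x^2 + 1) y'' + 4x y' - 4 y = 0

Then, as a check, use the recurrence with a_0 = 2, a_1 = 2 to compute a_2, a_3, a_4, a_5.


Substitute y = sum_n a_n x^n.
(1 + 3 x^2) y'' contributes (n+2)(n+1) a_{n+2} + 3 n(n-1) a_n at x^n.
4 x y'(x) contributes 4 n a_n at x^n.
-4 y(x) contributes -4 a_n at x^n.
Matching x^n: (n+2)(n+1) a_{n+2} + (3 n(n-1) + 4 n - 4) a_n = 0.
Thus a_{n+2} = (-3 n(n-1) - 4 n + 4) / ((n+1)(n+2)) * a_n.

Check with a_0 = 2, a_1 = 2 (apply the recurrence for n = 0, 1, 2, 3): a_0 = 2, a_1 = 2, a_2 = 4, a_3 = 0, a_4 = -10/3, a_5 = 0.

a_(n+2) = (-3 n(n-1) - 4 n + 4) / ((n+1)(n+2)) * a_n; check: a_0 = 2, a_1 = 2, a_2 = 4, a_3 = 0, a_4 = -10/3, a_5 = 0


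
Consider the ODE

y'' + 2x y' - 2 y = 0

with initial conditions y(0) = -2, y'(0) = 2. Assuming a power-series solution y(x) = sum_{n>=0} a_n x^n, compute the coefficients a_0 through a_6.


Ansatz: y(x) = sum_{n>=0} a_n x^n, so y'(x) = sum_{n>=1} n a_n x^(n-1) and y''(x) = sum_{n>=2} n(n-1) a_n x^(n-2).
Substitute into P(x) y'' + Q(x) y' + R(x) y = 0 with P(x) = 1, Q(x) = 2x, R(x) = -2, and match powers of x.
Initial conditions: a_0 = -2, a_1 = 2.
Setting the coefficient of each power of x to zero and solving order by order (substituting the coefficients already found):
  x^0: 2 a_2 - 2 a_0 = 0  ->  2 a_2 = 2 a_0 = -4  ->  a_2 = -2
  x^1: 6 a_3 = 0  ->  a_3 = 0
  x^2: 12 a_4 + 2 a_2 = 0  ->  12 a_4 = -2 a_2 = 4  ->  a_4 = 1/3
  x^3: 20 a_5 + 4 a_3 = 0  ->  20 a_5 = -4 a_3 = 0  ->  a_5 = 0
  x^4: 30 a_6 + 6 a_4 = 0  ->  30 a_6 = -6 a_4 = -2  ->  a_6 = -1/15
Truncated series: y(x) = -2 + 2 x - 2 x^2 + (1/3) x^4 - (1/15) x^6 + O(x^7).

a_0 = -2; a_1 = 2; a_2 = -2; a_3 = 0; a_4 = 1/3; a_5 = 0; a_6 = -1/15


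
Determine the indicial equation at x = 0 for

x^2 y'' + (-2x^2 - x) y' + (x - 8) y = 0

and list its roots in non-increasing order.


Divide by x^2 to reach normal form y'' + P_1(x) y' + P_2(x) y = 0 with P_1(x) = -2 - 1/x and P_2(x) = 1/x - 8/x^2.
x = 0 is a singular point because the y'-coefficient -2 - 1/x has a pole at x = 0 and the y-coefficient 1/x - 8/x^2 has a pole at x = 0.
It is a regular singular point because x P_1(x) = p(x) = -2x - 1 and x^2 P_2(x) = q(x) = x - 8 are polynomials, hence analytic at x = 0.
p(0) = -1,  q(0) = -8.
Indicial equation: r(r-1) + p(0) r + q(0) = 0, i.e. r^2 + (p(0) - 1) r + q(0) = 0, i.e. r^2 - 2 r - 8 = 0.
Discriminant: (-2)^2 - 4(-8) = 36, so r = (2 ± 6)/2.
Solving: r_1 = 4, r_2 = -2.

indicial: r^2 - 2 r - 8 = 0; roots r_1 = 4, r_2 = -2


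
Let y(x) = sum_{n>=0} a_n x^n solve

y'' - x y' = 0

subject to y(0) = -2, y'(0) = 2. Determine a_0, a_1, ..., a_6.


Ansatz: y(x) = sum_{n>=0} a_n x^n, so y'(x) = sum_{n>=1} n a_n x^(n-1) and y''(x) = sum_{n>=2} n(n-1) a_n x^(n-2).
Substitute into P(x) y'' + Q(x) y' + R(x) y = 0 with P(x) = 1, Q(x) = -x, R(x) = 0, and match powers of x.
Initial conditions: a_0 = -2, a_1 = 2.
Setting the coefficient of each power of x to zero and solving order by order (substituting the coefficients already found):
  x^0: 2 a_2 = 0  ->  a_2 = 0
  x^1: 6 a_3 - a_1 = 0  ->  6 a_3 = a_1 = 2  ->  a_3 = 1/3
  x^2: 12 a_4 - 2 a_2 = 0  ->  12 a_4 = 2 a_2 = 0  ->  a_4 = 0
  x^3: 20 a_5 - 3 a_3 = 0  ->  20 a_5 = 3 a_3 = 1  ->  a_5 = 1/20
  x^4: 30 a_6 - 4 a_4 = 0  ->  30 a_6 = 4 a_4 = 0  ->  a_6 = 0
Truncated series: y(x) = -2 + 2 x + (1/3) x^3 + (1/20) x^5 + O(x^7).

a_0 = -2; a_1 = 2; a_2 = 0; a_3 = 1/3; a_4 = 0; a_5 = 1/20; a_6 = 0


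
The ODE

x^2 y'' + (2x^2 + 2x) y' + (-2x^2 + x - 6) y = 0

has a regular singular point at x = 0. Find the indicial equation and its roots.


Divide by x^2 to reach normal form y'' + P_1(x) y' + P_2(x) y = 0 with P_1(x) = 2 + 2/x and P_2(x) = -2 + 1/x - 6/x^2.
x = 0 is a singular point because the y'-coefficient 2 + 2/x has a pole at x = 0 and the y-coefficient -2 + 1/x - 6/x^2 has a pole at x = 0.
It is a regular singular point because x P_1(x) = p(x) = 2x + 2 and x^2 P_2(x) = q(x) = -2x^2 + x - 6 are polynomials, hence analytic at x = 0.
p(0) = 2,  q(0) = -6.
Indicial equation: r(r-1) + p(0) r + q(0) = 0, i.e. r^2 + (p(0) - 1) r + q(0) = 0, i.e. r^2 + 1 r - 6 = 0.
Discriminant: (1)^2 - 4(-6) = 25, so r = (-1 ± 5)/2.
Solving: r_1 = 2, r_2 = -3.

indicial: r^2 + 1 r - 6 = 0; roots r_1 = 2, r_2 = -3


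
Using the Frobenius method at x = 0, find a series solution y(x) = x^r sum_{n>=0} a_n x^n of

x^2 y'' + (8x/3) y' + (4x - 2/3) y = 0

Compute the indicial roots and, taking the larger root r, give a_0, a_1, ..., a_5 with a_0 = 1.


Write in Frobenius form y'' + (p(x)/x) y' + (q(x)/x^2) y = 0:
  p(x) = 8/3,  q(x) = 4x - 2/3.
Indicial equation: r(r-1) + (8/3) r + (-2/3) = 0 -> roots r_1 = 1/3, r_2 = -2.
Take r = r_1 = 1/3. Let y(x) = x^r sum_{n>=0} a_n x^n with a_0 = 1.
Substitute y = x^r sum a_n x^n and match x^{r+n}. The recurrence is
  D(n) a_n + 4 a_{n-1} = 0,  where D(n) = (r+n)(r+n-1) + (8/3)(r+n) + (-2/3).
  a_n = -4 / D(n) * a_{n-1}.
Since the indicial polynomial factors as (r - r_1)(r - r_2), D(n) = (r_1 + n - r_1)(r_1 + n - r_2) = n(n + 7/3).
Evaluating step by step (a_0 = 1):
  n = 1: D(1) = 1(1 + 7/3) = 10/3; numerator = -4(1) = -4; a_1 = (-4)/(10/3) = -6/5
  n = 2: D(2) = 2(2 + 7/3) = 26/3; numerator = -4(-6/5) = 24/5; a_2 = (24/5)/(26/3) = 36/65
  n = 3: D(3) = 3(3 + 7/3) = 16; numerator = -4(36/65) = -144/65; a_3 = (-144/65)/(16) = -9/65
  n = 4: D(4) = 4(4 + 7/3) = 76/3; numerator = -4(-9/65) = 36/65; a_4 = (36/65)/(76/3) = 27/1235
  n = 5: D(5) = 5(5 + 7/3) = 110/3; numerator = -4(27/1235) = -108/1235; a_5 = (-108/1235)/(110/3) = -162/67925

r = 1/3; a_0 = 1; a_1 = -6/5; a_2 = 36/65; a_3 = -9/65; a_4 = 27/1235; a_5 = -162/67925


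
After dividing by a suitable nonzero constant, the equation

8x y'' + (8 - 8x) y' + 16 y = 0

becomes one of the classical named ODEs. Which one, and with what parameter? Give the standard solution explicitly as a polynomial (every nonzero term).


All three coefficients share the factor 8; dividing through by 8 gives  x y'' + (1 - x) y' + 2 y = 0.
This matches the Laguerre equation x y'' + (1 - x) y' + n y = 0 with n = 2; the polynomial solution is L_2(x).
With y = sum_k a_k x^k, matching x^k gives (k+1)k a_{k+1} + (k+1) a_{k+1} - k a_k + n a_k = 0, i.e. (k+1)^2 a_{k+1} = (k - n) a_k = (k - 2) a_k. The right side vanishes at k = 2, so the series terminates at degree 2.
Standard normalization L_n(0) = 1 gives a_0 = 1. Work upward with a_{k+1} = (k - 2) a_k / (k+1)^2:
  a_1 = (0 - 2)(1) / 1^2 = -2/1 = -2
  a_2 = (1 - 2)(-2) / 2^2 = 2/4 = 1/2
Hence L_2(x) = x^2/2 - 2 x + 1.

L_2(x); series = x^2/2 - 2 x + 1


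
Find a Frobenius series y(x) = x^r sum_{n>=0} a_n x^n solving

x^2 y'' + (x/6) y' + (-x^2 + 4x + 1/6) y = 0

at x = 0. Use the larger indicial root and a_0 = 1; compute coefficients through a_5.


Write in Frobenius form y'' + (p(x)/x) y' + (q(x)/x^2) y = 0:
  p(x) = 1/6,  q(x) = -x^2 + 4x + 1/6.
Indicial equation: r(r-1) + (1/6) r + (1/6) = 0 -> roots r_1 = 1/2, r_2 = 1/3.
Take r = r_1 = 1/2. Let y(x) = x^r sum_{n>=0} a_n x^n with a_0 = 1.
Substitute y = x^r sum a_n x^n and match x^{r+n}. The recurrence is
  D(n) a_n + 4 a_{n-1} - 1 a_{n-2} = 0,  where D(n) = (r+n)(r+n-1) + (1/6)(r+n) + (1/6).
  a_n = [-4 a_{n-1} + 1 a_{n-2}] / D(n).
Since the indicial polynomial factors as (r - r_1)(r - r_2), D(n) = (r_1 + n - r_1)(r_1 + n - r_2) = n(n + 1/6).
Evaluating step by step (a_0 = 1):
  n = 1: D(1) = 1(1 + 1/6) = 7/6; numerator = -4(1) = -4; a_1 = (-4)/(7/6) = -24/7
  n = 2: D(2) = 2(2 + 1/6) = 13/3; numerator = -4(-24/7) + 1(1) = 103/7; a_2 = (103/7)/(13/3) = 309/91
  n = 3: D(3) = 3(3 + 1/6) = 19/2; numerator = -4(309/91) + 1(-24/7) = -1548/91; a_3 = (-1548/91)/(19/2) = -3096/1729
  n = 4: D(4) = 4(4 + 1/6) = 50/3; numerator = -4(-3096/1729) + 1(309/91) = 18255/1729; a_4 = (18255/1729)/(50/3) = 10953/17290
  n = 5: D(5) = 5(5 + 1/6) = 155/6; numerator = -4(10953/17290) + 1(-3096/1729) = -37386/8645; a_5 = (-37386/8645)/(155/6) = -7236/43225

r = 1/2; a_0 = 1; a_1 = -24/7; a_2 = 309/91; a_3 = -3096/1729; a_4 = 10953/17290; a_5 = -7236/43225


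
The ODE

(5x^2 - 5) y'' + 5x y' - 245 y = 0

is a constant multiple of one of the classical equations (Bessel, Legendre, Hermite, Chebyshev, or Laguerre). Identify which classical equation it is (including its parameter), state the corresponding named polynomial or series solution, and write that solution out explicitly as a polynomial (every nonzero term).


All three coefficients share the factor -5; dividing through by -5 gives  (1 - x^2) y'' - x y' + 49 y = 0.
This matches the Chebyshev equation (1 - x^2) y'' - x y' + n^2 y = 0 (note the -x y' term, not -2x y') with n^2 = 49, so n = 7; the polynomial solution is T_7(x).
With y = sum_k a_k x^k, matching x^k gives (k+2)(k+1) a_{k+2} = (k^2 - n^2) a_k = (k - 7)(k + 7) a_k. The right side vanishes at k = 7, so the series with the parity of 7 terminates at degree 7.
Standard normalization: leading coefficient of T_n is 2^(n-1), so a_7 = 2^6 = 64. Work downward with a_k = (k+1)(k+2) a_{k+2} / ((k - 7)(k + 7)):
  a_5 = (6)(7)(64) / ((5 - 7)(5 + 7)) = 2688/(-24) = -112
  a_3 = (4)(5)(-112) / ((3 - 7)(3 + 7)) = -2240/(-40) = 56
  a_1 = (2)(3)(56) / ((1 - 7)(1 + 7)) = 336/(-48) = -7
Hence T_7(x) = 64 x^7 - 112 x^5 + 56 x^3 - 7 x.

T_7(x); series = 64 x^7 - 112 x^5 + 56 x^3 - 7 x


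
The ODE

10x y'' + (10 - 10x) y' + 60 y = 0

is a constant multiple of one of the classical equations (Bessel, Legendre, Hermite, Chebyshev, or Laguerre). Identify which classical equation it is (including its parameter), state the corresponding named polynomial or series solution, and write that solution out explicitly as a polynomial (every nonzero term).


All three coefficients share the factor 10; dividing through by 10 gives  x y'' + (1 - x) y' + 6 y = 0.
This matches the Laguerre equation x y'' + (1 - x) y' + n y = 0 with n = 6; the polynomial solution is L_6(x).
With y = sum_k a_k x^k, matching x^k gives (k+1)k a_{k+1} + (k+1) a_{k+1} - k a_k + n a_k = 0, i.e. (k+1)^2 a_{k+1} = (k - n) a_k = (k - 6) a_k. The right side vanishes at k = 6, so the series terminates at degree 6.
Standard normalization L_n(0) = 1 gives a_0 = 1. Work upward with a_{k+1} = (k - 6) a_k / (k+1)^2:
  a_1 = (0 - 6)(1) / 1^2 = -6/1 = -6
  a_2 = (1 - 6)(-6) / 2^2 = 30/4 = 15/2
  a_3 = (2 - 6)(15/2) / 3^2 = -30/9 = -10/3
  a_4 = (3 - 6)(-10/3) / 4^2 = 10/16 = 5/8
  a_5 = (4 - 6)(5/8) / 5^2 = (-5/4)/25 = -1/20
  a_6 = (5 - 6)(-1/20) / 6^2 = (1/20)/36 = 1/720
Hence L_6(x) = x^6/720 - x^5/20 + 5 x^4/8 - 10 x^3/3 + 15 x^2/2 - 6 x + 1.

L_6(x); series = x^6/720 - x^5/20 + 5 x^4/8 - 10 x^3/3 + 15 x^2/2 - 6 x + 1


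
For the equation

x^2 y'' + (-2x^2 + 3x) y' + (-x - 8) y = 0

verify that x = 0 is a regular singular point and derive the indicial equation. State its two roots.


Divide by x^2 to reach normal form y'' + P_1(x) y' + P_2(x) y = 0 with P_1(x) = -2 + 3/x and P_2(x) = -1/x - 8/x^2.
x = 0 is a singular point because the y'-coefficient -2 + 3/x has a pole at x = 0 and the y-coefficient -1/x - 8/x^2 has a pole at x = 0.
It is a regular singular point because x P_1(x) = p(x) = 3 - 2x and x^2 P_2(x) = q(x) = -x - 8 are polynomials, hence analytic at x = 0.
p(0) = 3,  q(0) = -8.
Indicial equation: r(r-1) + p(0) r + q(0) = 0, i.e. r^2 + (p(0) - 1) r + q(0) = 0, i.e. r^2 + 2 r - 8 = 0.
Discriminant: (2)^2 - 4(-8) = 36, so r = (-2 ± 6)/2.
Solving: r_1 = 2, r_2 = -4.

indicial: r^2 + 2 r - 8 = 0; roots r_1 = 2, r_2 = -4


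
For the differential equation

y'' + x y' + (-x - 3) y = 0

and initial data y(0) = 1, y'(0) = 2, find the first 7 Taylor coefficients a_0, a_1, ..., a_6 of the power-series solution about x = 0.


Ansatz: y(x) = sum_{n>=0} a_n x^n, so y'(x) = sum_{n>=1} n a_n x^(n-1) and y''(x) = sum_{n>=2} n(n-1) a_n x^(n-2).
Substitute into P(x) y'' + Q(x) y' + R(x) y = 0 with P(x) = 1, Q(x) = x, R(x) = -x - 3, and match powers of x.
Initial conditions: a_0 = 1, a_1 = 2.
Setting the coefficient of each power of x to zero and solving order by order (substituting the coefficients already found):
  x^0: 2 a_2 - 3 a_0 = 0  ->  2 a_2 = 3 a_0 = 3  ->  a_2 = 3/2
  x^1: 6 a_3 - 2 a_1 - a_0 = 0  ->  6 a_3 = 2 a_1 + a_0 = 5  ->  a_3 = 5/6
  x^2: 12 a_4 - a_2 - a_1 = 0  ->  12 a_4 = a_2 + a_1 = 7/2  ->  a_4 = 7/24
  x^3: 20 a_5 - a_2 = 0  ->  20 a_5 = a_2 = 3/2  ->  a_5 = 3/40
  x^4: 30 a_6 + a_4 - a_3 = 0  ->  30 a_6 = -a_4 + a_3 = 13/24  ->  a_6 = 13/720
Truncated series: y(x) = 1 + 2 x + (3/2) x^2 + (5/6) x^3 + (7/24) x^4 + (3/40) x^5 + (13/720) x^6 + O(x^7).

a_0 = 1; a_1 = 2; a_2 = 3/2; a_3 = 5/6; a_4 = 7/24; a_5 = 3/40; a_6 = 13/720


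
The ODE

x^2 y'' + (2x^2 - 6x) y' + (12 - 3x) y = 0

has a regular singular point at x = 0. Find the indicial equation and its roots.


Divide by x^2 to reach normal form y'' + P_1(x) y' + P_2(x) y = 0 with P_1(x) = 2 - 6/x and P_2(x) = -3/x + 12/x^2.
x = 0 is a singular point because the y'-coefficient 2 - 6/x has a pole at x = 0 and the y-coefficient -3/x + 12/x^2 has a pole at x = 0.
It is a regular singular point because x P_1(x) = p(x) = 2x - 6 and x^2 P_2(x) = q(x) = 12 - 3x are polynomials, hence analytic at x = 0.
p(0) = -6,  q(0) = 12.
Indicial equation: r(r-1) + p(0) r + q(0) = 0, i.e. r^2 + (p(0) - 1) r + q(0) = 0, i.e. r^2 - 7 r + 12 = 0.
Discriminant: (-7)^2 - 4(12) = 1, so r = (7 ± 1)/2.
Solving: r_1 = 4, r_2 = 3.

indicial: r^2 - 7 r + 12 = 0; roots r_1 = 4, r_2 = 3


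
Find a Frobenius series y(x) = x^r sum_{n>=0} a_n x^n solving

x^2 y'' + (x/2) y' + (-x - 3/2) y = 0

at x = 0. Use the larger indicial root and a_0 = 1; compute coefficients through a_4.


Write in Frobenius form y'' + (p(x)/x) y' + (q(x)/x^2) y = 0:
  p(x) = 1/2,  q(x) = -x - 3/2.
Indicial equation: r(r-1) + (1/2) r + (-3/2) = 0 -> roots r_1 = 3/2, r_2 = -1.
Take r = r_1 = 3/2. Let y(x) = x^r sum_{n>=0} a_n x^n with a_0 = 1.
Substitute y = x^r sum a_n x^n and match x^{r+n}. The recurrence is
  D(n) a_n - 1 a_{n-1} = 0,  where D(n) = (r+n)(r+n-1) + (1/2)(r+n) + (-3/2).
  a_n = 1 / D(n) * a_{n-1}.
Since the indicial polynomial factors as (r - r_1)(r - r_2), D(n) = (r_1 + n - r_1)(r_1 + n - r_2) = n(n + 5/2).
Evaluating step by step (a_0 = 1):
  n = 1: D(1) = 1(1 + 5/2) = 7/2; numerator = 1(1) = 1; a_1 = (1)/(7/2) = 2/7
  n = 2: D(2) = 2(2 + 5/2) = 9; numerator = 1(2/7) = 2/7; a_2 = (2/7)/(9) = 2/63
  n = 3: D(3) = 3(3 + 5/2) = 33/2; numerator = 1(2/63) = 2/63; a_3 = (2/63)/(33/2) = 4/2079
  n = 4: D(4) = 4(4 + 5/2) = 26; numerator = 1(4/2079) = 4/2079; a_4 = (4/2079)/(26) = 2/27027

r = 3/2; a_0 = 1; a_1 = 2/7; a_2 = 2/63; a_3 = 4/2079; a_4 = 2/27027


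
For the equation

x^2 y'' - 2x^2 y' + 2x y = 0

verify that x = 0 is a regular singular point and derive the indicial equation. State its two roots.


Divide by x^2 to reach normal form y'' + P_1(x) y' + P_2(x) y = 0 with P_1(x) = -2 and P_2(x) = 2/x.
x = 0 is a singular point because the y-coefficient 2/x has a pole at x = 0.
It is a regular singular point because x P_1(x) = p(x) = -2x and x^2 P_2(x) = q(x) = 2x are polynomials, hence analytic at x = 0.
p(0) = 0,  q(0) = 0.
Indicial equation: r(r-1) + p(0) r + q(0) = 0, i.e. r^2 + (p(0) - 1) r + q(0) = 0, i.e. r^2 - 1 r = 0.
Discriminant: (-1)^2 - 4(0) = 1, so r = (1 ± 1)/2.
Solving: r_1 = 1, r_2 = 0.

indicial: r^2 - 1 r = 0; roots r_1 = 1, r_2 = 0


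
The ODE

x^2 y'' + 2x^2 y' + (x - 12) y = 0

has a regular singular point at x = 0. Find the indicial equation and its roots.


Divide by x^2 to reach normal form y'' + P_1(x) y' + P_2(x) y = 0 with P_1(x) = 2 and P_2(x) = 1/x - 12/x^2.
x = 0 is a singular point because the y-coefficient 1/x - 12/x^2 has a pole at x = 0.
It is a regular singular point because x P_1(x) = p(x) = 2x and x^2 P_2(x) = q(x) = x - 12 are polynomials, hence analytic at x = 0.
p(0) = 0,  q(0) = -12.
Indicial equation: r(r-1) + p(0) r + q(0) = 0, i.e. r^2 + (p(0) - 1) r + q(0) = 0, i.e. r^2 - 1 r - 12 = 0.
Discriminant: (-1)^2 - 4(-12) = 49, so r = (1 ± 7)/2.
Solving: r_1 = 4, r_2 = -3.

indicial: r^2 - 1 r - 12 = 0; roots r_1 = 4, r_2 = -3


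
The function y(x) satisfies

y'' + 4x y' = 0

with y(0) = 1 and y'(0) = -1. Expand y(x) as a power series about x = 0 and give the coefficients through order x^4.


Ansatz: y(x) = sum_{n>=0} a_n x^n, so y'(x) = sum_{n>=1} n a_n x^(n-1) and y''(x) = sum_{n>=2} n(n-1) a_n x^(n-2).
Substitute into P(x) y'' + Q(x) y' + R(x) y = 0 with P(x) = 1, Q(x) = 4x, R(x) = 0, and match powers of x.
Initial conditions: a_0 = 1, a_1 = -1.
Setting the coefficient of each power of x to zero and solving order by order (substituting the coefficients already found):
  x^0: 2 a_2 = 0  ->  a_2 = 0
  x^1: 6 a_3 + 4 a_1 = 0  ->  6 a_3 = -4 a_1 = 4  ->  a_3 = 2/3
  x^2: 12 a_4 + 8 a_2 = 0  ->  12 a_4 = -8 a_2 = 0  ->  a_4 = 0
Truncated series: y(x) = 1 - x + (2/3) x^3 + O(x^5).

a_0 = 1; a_1 = -1; a_2 = 0; a_3 = 2/3; a_4 = 0


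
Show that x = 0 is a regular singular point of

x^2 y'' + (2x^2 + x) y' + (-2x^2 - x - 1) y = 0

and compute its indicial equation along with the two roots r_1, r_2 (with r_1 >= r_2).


Divide by x^2 to reach normal form y'' + P_1(x) y' + P_2(x) y = 0 with P_1(x) = 2 + 1/x and P_2(x) = -2 - 1/x - 1/x^2.
x = 0 is a singular point because the y'-coefficient 2 + 1/x has a pole at x = 0 and the y-coefficient -2 - 1/x - 1/x^2 has a pole at x = 0.
It is a regular singular point because x P_1(x) = p(x) = 2x + 1 and x^2 P_2(x) = q(x) = -2x^2 - x - 1 are polynomials, hence analytic at x = 0.
p(0) = 1,  q(0) = -1.
Indicial equation: r(r-1) + p(0) r + q(0) = 0, i.e. r^2 + (p(0) - 1) r + q(0) = 0, i.e. r^2 - 1 = 0.
Discriminant: (0)^2 - 4(-1) = 4, so r = (0 ± 2)/2.
Solving: r_1 = 1, r_2 = -1.

indicial: r^2 - 1 = 0; roots r_1 = 1, r_2 = -1


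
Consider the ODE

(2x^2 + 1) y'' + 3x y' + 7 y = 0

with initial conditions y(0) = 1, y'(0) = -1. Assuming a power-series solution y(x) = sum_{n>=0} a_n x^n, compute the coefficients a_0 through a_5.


Ansatz: y(x) = sum_{n>=0} a_n x^n, so y'(x) = sum_{n>=1} n a_n x^(n-1) and y''(x) = sum_{n>=2} n(n-1) a_n x^(n-2).
Substitute into P(x) y'' + Q(x) y' + R(x) y = 0 with P(x) = 2x^2 + 1, Q(x) = 3x, R(x) = 7, and match powers of x.
Initial conditions: a_0 = 1, a_1 = -1.
Setting the coefficient of each power of x to zero and solving order by order (substituting the coefficients already found):
  x^0: 2 a_2 + 7 a_0 = 0  ->  2 a_2 = -7 a_0 = -7  ->  a_2 = -7/2
  x^1: 6 a_3 + 10 a_1 = 0  ->  6 a_3 = -10 a_1 = 10  ->  a_3 = 5/3
  x^2: 12 a_4 + 17 a_2 = 0  ->  12 a_4 = -17 a_2 = 119/2  ->  a_4 = 119/24
  x^3: 20 a_5 + 28 a_3 = 0  ->  20 a_5 = -28 a_3 = -140/3  ->  a_5 = -7/3
Truncated series: y(x) = 1 - x - (7/2) x^2 + (5/3) x^3 + (119/24) x^4 - (7/3) x^5 + O(x^6).

a_0 = 1; a_1 = -1; a_2 = -7/2; a_3 = 5/3; a_4 = 119/24; a_5 = -7/3


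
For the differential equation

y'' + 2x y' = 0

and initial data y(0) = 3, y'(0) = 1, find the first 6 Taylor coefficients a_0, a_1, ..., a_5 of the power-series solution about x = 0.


Ansatz: y(x) = sum_{n>=0} a_n x^n, so y'(x) = sum_{n>=1} n a_n x^(n-1) and y''(x) = sum_{n>=2} n(n-1) a_n x^(n-2).
Substitute into P(x) y'' + Q(x) y' + R(x) y = 0 with P(x) = 1, Q(x) = 2x, R(x) = 0, and match powers of x.
Initial conditions: a_0 = 3, a_1 = 1.
Setting the coefficient of each power of x to zero and solving order by order (substituting the coefficients already found):
  x^0: 2 a_2 = 0  ->  a_2 = 0
  x^1: 6 a_3 + 2 a_1 = 0  ->  6 a_3 = -2 a_1 = -2  ->  a_3 = -1/3
  x^2: 12 a_4 + 4 a_2 = 0  ->  12 a_4 = -4 a_2 = 0  ->  a_4 = 0
  x^3: 20 a_5 + 6 a_3 = 0  ->  20 a_5 = -6 a_3 = 2  ->  a_5 = 1/10
Truncated series: y(x) = 3 + x - (1/3) x^3 + (1/10) x^5 + O(x^6).

a_0 = 3; a_1 = 1; a_2 = 0; a_3 = -1/3; a_4 = 0; a_5 = 1/10


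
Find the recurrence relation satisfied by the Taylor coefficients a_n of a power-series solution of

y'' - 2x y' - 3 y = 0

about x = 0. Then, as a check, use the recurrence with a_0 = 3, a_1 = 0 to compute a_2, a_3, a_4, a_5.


Substitute y = sum_n a_n x^n.
y''(x) has coefficient (n+2)(n+1) a_{n+2} at x^n;
-2 x y'(x) has coefficient -2 n a_n at x^n (shift);
-3 y(x) has coefficient -3 a_n at x^n.
Matching x^n: (n+2)(n+1) a_{n+2} + (-2n - 3) a_n = 0.
Thus a_{n+2} = (2n + 3) / ((n+1)(n+2)) * a_n.

Check with a_0 = 3, a_1 = 0 (apply the recurrence for n = 0, 1, 2, 3): a_0 = 3, a_1 = 0, a_2 = 9/2, a_3 = 0, a_4 = 21/8, a_5 = 0.

a_(n+2) = (2n + 3) / ((n+1)(n+2)) * a_n; check: a_0 = 3, a_1 = 0, a_2 = 9/2, a_3 = 0, a_4 = 21/8, a_5 = 0


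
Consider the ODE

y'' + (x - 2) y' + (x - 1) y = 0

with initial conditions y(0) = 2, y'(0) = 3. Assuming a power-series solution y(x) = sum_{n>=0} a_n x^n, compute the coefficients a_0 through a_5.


Ansatz: y(x) = sum_{n>=0} a_n x^n, so y'(x) = sum_{n>=1} n a_n x^(n-1) and y''(x) = sum_{n>=2} n(n-1) a_n x^(n-2).
Substitute into P(x) y'' + Q(x) y' + R(x) y = 0 with P(x) = 1, Q(x) = x - 2, R(x) = x - 1, and match powers of x.
Initial conditions: a_0 = 2, a_1 = 3.
Setting the coefficient of each power of x to zero and solving order by order (substituting the coefficients already found):
  x^0: 2 a_2 - 2 a_1 - a_0 = 0  ->  2 a_2 = 2 a_1 + a_0 = 8  ->  a_2 = 4
  x^1: 6 a_3 - 4 a_2 + a_0 = 0  ->  6 a_3 = 4 a_2 - a_0 = 14  ->  a_3 = 7/3
  x^2: 12 a_4 - 6 a_3 + a_2 + a_1 = 0  ->  12 a_4 = 6 a_3 - a_2 - a_1 = 7  ->  a_4 = 7/12
  x^3: 20 a_5 - 8 a_4 + 2 a_3 + a_2 = 0  ->  20 a_5 = 8 a_4 - 2 a_3 - a_2 = -4  ->  a_5 = -1/5
Truncated series: y(x) = 2 + 3 x + 4 x^2 + (7/3) x^3 + (7/12) x^4 - (1/5) x^5 + O(x^6).

a_0 = 2; a_1 = 3; a_2 = 4; a_3 = 7/3; a_4 = 7/12; a_5 = -1/5


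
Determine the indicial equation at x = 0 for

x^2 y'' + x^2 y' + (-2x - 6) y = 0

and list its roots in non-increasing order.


Divide by x^2 to reach normal form y'' + P_1(x) y' + P_2(x) y = 0 with P_1(x) = 1 and P_2(x) = -2/x - 6/x^2.
x = 0 is a singular point because the y-coefficient -2/x - 6/x^2 has a pole at x = 0.
It is a regular singular point because x P_1(x) = p(x) = x and x^2 P_2(x) = q(x) = -2x - 6 are polynomials, hence analytic at x = 0.
p(0) = 0,  q(0) = -6.
Indicial equation: r(r-1) + p(0) r + q(0) = 0, i.e. r^2 + (p(0) - 1) r + q(0) = 0, i.e. r^2 - 1 r - 6 = 0.
Discriminant: (-1)^2 - 4(-6) = 25, so r = (1 ± 5)/2.
Solving: r_1 = 3, r_2 = -2.

indicial: r^2 - 1 r - 6 = 0; roots r_1 = 3, r_2 = -2


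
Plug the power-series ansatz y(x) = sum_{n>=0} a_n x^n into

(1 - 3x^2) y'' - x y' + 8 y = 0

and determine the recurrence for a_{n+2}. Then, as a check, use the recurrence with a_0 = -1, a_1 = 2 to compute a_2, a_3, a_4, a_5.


Substitute y = sum_n a_n x^n.
(1 - 3 x^2) y'' contributes (n+2)(n+1) a_{n+2} - 3 n(n-1) a_n at x^n.
-x y'(x) contributes -n a_n at x^n.
8 y(x) contributes 8 a_n at x^n.
Matching x^n: (n+2)(n+1) a_{n+2} + (-3 n(n-1) - n + 8) a_n = 0.
Thus a_{n+2} = (3 n(n-1) + n - 8) / ((n+1)(n+2)) * a_n.

Check with a_0 = -1, a_1 = 2 (apply the recurrence for n = 0, 1, 2, 3): a_0 = -1, a_1 = 2, a_2 = 4, a_3 = -7/3, a_4 = 0, a_5 = -91/60.

a_(n+2) = (3 n(n-1) + n - 8) / ((n+1)(n+2)) * a_n; check: a_0 = -1, a_1 = 2, a_2 = 4, a_3 = -7/3, a_4 = 0, a_5 = -91/60
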